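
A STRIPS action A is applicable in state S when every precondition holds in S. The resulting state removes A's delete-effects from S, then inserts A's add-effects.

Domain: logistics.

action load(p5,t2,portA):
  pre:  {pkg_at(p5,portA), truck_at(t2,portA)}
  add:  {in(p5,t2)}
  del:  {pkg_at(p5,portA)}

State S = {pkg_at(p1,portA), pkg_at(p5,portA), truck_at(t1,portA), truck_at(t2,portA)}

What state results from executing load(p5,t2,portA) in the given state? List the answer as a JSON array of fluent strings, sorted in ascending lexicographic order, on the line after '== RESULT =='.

Compute (S \ del) ∪ add:
  pre ⊆ S: {pkg_at(p5,portA), truck_at(t2,portA)} ⊆ S  — applicable
  S \ del = {pkg_at(p1,portA), truck_at(t1,portA), truck_at(t2,portA)}
  ∪ add   = {in(p5,t2), pkg_at(p1,portA), truck_at(t1,portA), truck_at(t2,portA)}

== RESULT ==
["in(p5,t2)", "pkg_at(p1,portA)", "truck_at(t1,portA)", "truck_at(t2,portA)"]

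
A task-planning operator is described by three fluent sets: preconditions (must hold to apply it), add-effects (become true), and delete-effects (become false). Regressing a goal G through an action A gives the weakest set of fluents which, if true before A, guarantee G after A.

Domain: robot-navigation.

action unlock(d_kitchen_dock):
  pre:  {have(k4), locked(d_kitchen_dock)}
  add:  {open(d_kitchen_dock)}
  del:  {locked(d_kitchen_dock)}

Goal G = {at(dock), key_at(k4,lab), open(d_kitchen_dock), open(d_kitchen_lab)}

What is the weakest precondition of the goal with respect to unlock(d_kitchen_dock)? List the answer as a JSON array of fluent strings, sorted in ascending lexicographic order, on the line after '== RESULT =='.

Compute (G \ add) ∪ pre:
  G ∩ del = {}  (empty — regression defined)
  G \ add = {at(dock), key_at(k4,lab), open(d_kitchen_dock), open(d_kitchen_lab)} \ {open(d_kitchen_dock)} = {at(dock), key_at(k4,lab), open(d_kitchen_lab)}
  ∪ pre   = {at(dock), key_at(k4,lab), open(d_kitchen_lab)} ∪ {have(k4), locked(d_kitchen_dock)}
          = {at(dock), have(k4), key_at(k4,lab), locked(d_kitchen_dock), open(d_kitchen_lab)}

== RESULT ==
["at(dock)", "have(k4)", "key_at(k4,lab)", "locked(d_kitchen_dock)", "open(d_kitchen_lab)"]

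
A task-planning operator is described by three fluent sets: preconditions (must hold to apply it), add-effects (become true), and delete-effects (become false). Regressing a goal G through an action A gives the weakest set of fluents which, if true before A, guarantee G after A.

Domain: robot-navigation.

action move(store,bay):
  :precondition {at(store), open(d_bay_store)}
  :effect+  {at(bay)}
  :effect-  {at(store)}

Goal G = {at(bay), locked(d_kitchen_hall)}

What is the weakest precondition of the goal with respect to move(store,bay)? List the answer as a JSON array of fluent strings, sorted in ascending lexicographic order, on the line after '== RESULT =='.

Regress:
  G ∩ del = {}  (empty — regression defined)
  G \ add = {at(bay), locked(d_kitchen_hall)} \ {at(bay)} = {locked(d_kitchen_hall)}
  ∪ pre   = {locked(d_kitchen_hall)} ∪ {at(store), open(d_bay_store)}
          = {at(store), locked(d_kitchen_hall), open(d_bay_store)}

== RESULT ==
["at(store)", "locked(d_kitchen_hall)", "open(d_bay_store)"]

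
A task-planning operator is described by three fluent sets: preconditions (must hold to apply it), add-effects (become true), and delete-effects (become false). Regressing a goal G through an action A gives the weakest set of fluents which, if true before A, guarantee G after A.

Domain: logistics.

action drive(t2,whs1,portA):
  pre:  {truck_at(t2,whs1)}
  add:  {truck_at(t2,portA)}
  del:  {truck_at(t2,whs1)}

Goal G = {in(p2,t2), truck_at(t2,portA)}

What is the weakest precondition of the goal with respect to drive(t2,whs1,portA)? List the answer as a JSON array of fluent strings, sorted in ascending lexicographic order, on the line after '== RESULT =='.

Regress:
  G ∩ del = {}  (empty — regression defined)
  G \ add = {in(p2,t2), truck_at(t2,portA)} \ {truck_at(t2,portA)} = {in(p2,t2)}
  ∪ pre   = {in(p2,t2)} ∪ {truck_at(t2,whs1)}
          = {in(p2,t2), truck_at(t2,whs1)}

== RESULT ==
["in(p2,t2)", "truck_at(t2,whs1)"]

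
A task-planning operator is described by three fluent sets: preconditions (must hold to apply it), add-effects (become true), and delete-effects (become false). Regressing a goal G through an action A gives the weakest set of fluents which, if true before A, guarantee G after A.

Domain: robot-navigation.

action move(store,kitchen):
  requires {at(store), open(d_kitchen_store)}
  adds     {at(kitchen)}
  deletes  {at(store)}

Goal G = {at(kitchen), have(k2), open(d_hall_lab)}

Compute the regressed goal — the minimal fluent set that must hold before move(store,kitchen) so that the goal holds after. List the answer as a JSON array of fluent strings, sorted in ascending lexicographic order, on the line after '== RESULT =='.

Regress:
  G ∩ del = {}  (empty — regression defined)
  G \ add = {at(kitchen), have(k2), open(d_hall_lab)} \ {at(kitchen)} = {have(k2), open(d_hall_lab)}
  ∪ pre   = {have(k2), open(d_hall_lab)} ∪ {at(store), open(d_kitchen_store)}
          = {at(store), have(k2), open(d_hall_lab), open(d_kitchen_store)}

== RESULT ==
["at(store)", "have(k2)", "open(d_hall_lab)", "open(d_kitchen_store)"]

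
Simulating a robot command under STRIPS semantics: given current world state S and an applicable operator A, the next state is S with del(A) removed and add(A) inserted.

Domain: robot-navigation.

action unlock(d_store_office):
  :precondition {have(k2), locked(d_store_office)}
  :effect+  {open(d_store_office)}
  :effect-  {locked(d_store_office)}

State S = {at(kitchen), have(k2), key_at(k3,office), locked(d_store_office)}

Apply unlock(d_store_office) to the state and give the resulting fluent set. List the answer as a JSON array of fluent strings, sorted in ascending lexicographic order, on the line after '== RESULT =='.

Progress:
  pre ⊆ S: {have(k2), locked(d_store_office)} ⊆ S  — applicable
  S \ del = {at(kitchen), have(k2), key_at(k3,office)}
  ∪ add   = {at(kitchen), have(k2), key_at(k3,office), open(d_store_office)}

== RESULT ==
["at(kitchen)", "have(k2)", "key_at(k3,office)", "open(d_store_office)"]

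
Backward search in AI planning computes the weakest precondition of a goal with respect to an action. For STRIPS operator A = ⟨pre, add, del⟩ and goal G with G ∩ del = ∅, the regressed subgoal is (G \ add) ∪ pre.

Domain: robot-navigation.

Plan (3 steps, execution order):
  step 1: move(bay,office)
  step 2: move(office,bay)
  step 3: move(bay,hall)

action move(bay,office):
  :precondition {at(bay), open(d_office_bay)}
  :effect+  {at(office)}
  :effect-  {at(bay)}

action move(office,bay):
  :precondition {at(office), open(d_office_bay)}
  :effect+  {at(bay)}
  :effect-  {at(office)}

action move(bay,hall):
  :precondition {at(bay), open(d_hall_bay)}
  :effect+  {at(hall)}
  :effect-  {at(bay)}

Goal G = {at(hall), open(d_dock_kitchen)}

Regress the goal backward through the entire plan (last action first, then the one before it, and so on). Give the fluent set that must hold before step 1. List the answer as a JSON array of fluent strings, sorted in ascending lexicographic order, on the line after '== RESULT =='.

Work backward from the goal:
  through step 3 (move(bay,hall)): drop {at(hall)}, keep {open(d_dock_kitchen)}, require {at(bay), open(d_hall_bay)}
    → {at(bay), open(d_dock_kitchen), open(d_hall_bay)}
  through step 2 (move(office,bay)): drop {at(bay)}, keep {open(d_dock_kitchen), open(d_hall_bay)}, require {at(office), open(d_office_bay)}
    → {at(office), open(d_dock_kitchen), open(d_hall_bay), open(d_office_bay)}
  through step 1 (move(bay,office)): drop {at(office)}, keep {open(d_dock_kitchen), open(d_hall_bay), open(d_office_bay)}, require {at(bay), open(d_office_bay)}
    → {at(bay), open(d_dock_kitchen), open(d_hall_bay), open(d_office_bay)}

== RESULT ==
["at(bay)", "open(d_dock_kitchen)", "open(d_hall_bay)", "open(d_office_bay)"]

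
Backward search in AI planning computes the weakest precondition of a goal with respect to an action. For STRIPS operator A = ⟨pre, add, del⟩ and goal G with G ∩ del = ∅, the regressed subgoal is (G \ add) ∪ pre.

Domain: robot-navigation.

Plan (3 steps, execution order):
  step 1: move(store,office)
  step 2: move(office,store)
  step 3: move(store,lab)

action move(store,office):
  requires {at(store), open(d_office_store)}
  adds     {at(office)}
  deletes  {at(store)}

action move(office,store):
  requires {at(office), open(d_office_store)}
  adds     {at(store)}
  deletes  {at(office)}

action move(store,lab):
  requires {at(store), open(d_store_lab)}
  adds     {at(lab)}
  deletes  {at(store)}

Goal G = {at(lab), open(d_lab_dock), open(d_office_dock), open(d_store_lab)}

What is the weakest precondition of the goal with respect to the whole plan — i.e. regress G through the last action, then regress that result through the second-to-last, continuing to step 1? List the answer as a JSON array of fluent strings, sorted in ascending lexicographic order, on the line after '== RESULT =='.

Work backward from the goal:
  through step 3 (move(store,lab)): drop {at(lab)}, keep {open(d_lab_dock), open(d_office_dock), open(d_store_lab)}, require {at(store), open(d_store_lab)}
    → {at(store), open(d_lab_dock), open(d_office_dock), open(d_store_lab)}
  through step 2 (move(office,store)): drop {at(store)}, keep {open(d_lab_dock), open(d_office_dock), open(d_store_lab)}, require {at(office), open(d_office_store)}
    → {at(office), open(d_lab_dock), open(d_office_dock), open(d_office_store), open(d_store_lab)}
  through step 1 (move(store,office)): drop {at(office)}, keep {open(d_lab_dock), open(d_office_dock), open(d_office_store), open(d_store_lab)}, require {at(store), open(d_office_store)}
    → {at(store), open(d_lab_dock), open(d_office_dock), open(d_office_store), open(d_store_lab)}

== RESULT ==
["at(store)", "open(d_lab_dock)", "open(d_office_dock)", "open(d_office_store)", "open(d_store_lab)"]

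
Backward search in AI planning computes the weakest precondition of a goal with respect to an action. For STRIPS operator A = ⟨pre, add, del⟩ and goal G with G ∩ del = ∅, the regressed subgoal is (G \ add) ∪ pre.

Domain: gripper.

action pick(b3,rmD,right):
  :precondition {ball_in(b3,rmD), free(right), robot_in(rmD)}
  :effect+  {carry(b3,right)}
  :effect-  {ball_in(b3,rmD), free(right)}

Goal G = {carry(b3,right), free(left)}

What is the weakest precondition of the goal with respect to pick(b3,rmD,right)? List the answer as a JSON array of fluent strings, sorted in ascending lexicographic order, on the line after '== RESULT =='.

Compute (G \ add) ∪ pre:
  G ∩ del = {}  (empty — regression defined)
  G \ add = {carry(b3,right), free(left)} \ {carry(b3,right)} = {free(left)}
  ∪ pre   = {free(left)} ∪ {ball_in(b3,rmD), free(right), robot_in(rmD)}
          = {ball_in(b3,rmD), free(left), free(right), robot_in(rmD)}

== RESULT ==
["ball_in(b3,rmD)", "free(left)", "free(right)", "robot_in(rmD)"]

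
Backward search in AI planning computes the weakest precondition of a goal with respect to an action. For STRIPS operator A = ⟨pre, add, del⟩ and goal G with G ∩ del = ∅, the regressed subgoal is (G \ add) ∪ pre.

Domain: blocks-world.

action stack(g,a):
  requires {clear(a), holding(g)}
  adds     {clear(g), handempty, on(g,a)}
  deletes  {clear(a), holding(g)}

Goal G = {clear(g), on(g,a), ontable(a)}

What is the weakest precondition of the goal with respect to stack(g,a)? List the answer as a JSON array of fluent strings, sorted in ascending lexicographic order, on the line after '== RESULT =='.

Regress:
  G ∩ del = {}  (empty — regression defined)
  G \ add = {clear(g), on(g,a), ontable(a)} \ {clear(g), handempty, on(g,a)} = {ontable(a)}
  ∪ pre   = {ontable(a)} ∪ {clear(a), holding(g)}
          = {clear(a), holding(g), ontable(a)}

== RESULT ==
["clear(a)", "holding(g)", "ontable(a)"]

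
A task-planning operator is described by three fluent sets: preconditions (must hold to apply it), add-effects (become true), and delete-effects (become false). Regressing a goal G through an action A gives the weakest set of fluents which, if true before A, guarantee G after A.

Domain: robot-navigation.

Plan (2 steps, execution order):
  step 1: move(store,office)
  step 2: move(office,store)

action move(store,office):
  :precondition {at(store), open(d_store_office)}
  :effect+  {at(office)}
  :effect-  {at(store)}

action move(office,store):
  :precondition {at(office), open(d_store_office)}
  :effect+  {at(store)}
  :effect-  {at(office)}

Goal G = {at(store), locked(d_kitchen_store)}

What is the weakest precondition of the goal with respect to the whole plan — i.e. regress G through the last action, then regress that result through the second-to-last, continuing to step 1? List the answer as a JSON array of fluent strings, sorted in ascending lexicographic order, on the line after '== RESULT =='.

Regress step by step:
  through step 2 (move(office,store)): drop {at(store)}, keep {locked(d_kitchen_store)}, require {at(office), open(d_store_office)}
    → {at(office), locked(d_kitchen_store), open(d_store_office)}
  through step 1 (move(store,office)): drop {at(office)}, keep {locked(d_kitchen_store), open(d_store_office)}, require {at(store), open(d_store_office)}
    → {at(store), locked(d_kitchen_store), open(d_store_office)}

== RESULT ==
["at(store)", "locked(d_kitchen_store)", "open(d_store_office)"]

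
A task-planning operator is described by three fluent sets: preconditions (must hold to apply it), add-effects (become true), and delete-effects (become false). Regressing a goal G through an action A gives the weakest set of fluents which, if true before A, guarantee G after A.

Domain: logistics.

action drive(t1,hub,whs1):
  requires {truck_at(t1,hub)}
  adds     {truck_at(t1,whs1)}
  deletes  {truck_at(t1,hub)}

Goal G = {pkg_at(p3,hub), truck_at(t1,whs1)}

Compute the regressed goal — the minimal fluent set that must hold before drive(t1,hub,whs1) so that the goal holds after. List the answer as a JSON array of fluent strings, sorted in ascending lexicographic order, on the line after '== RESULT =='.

Compute (G \ add) ∪ pre:
  G ∩ del = {}  (empty — regression defined)
  G \ add = {pkg_at(p3,hub), truck_at(t1,whs1)} \ {truck_at(t1,whs1)} = {pkg_at(p3,hub)}
  ∪ pre   = {pkg_at(p3,hub)} ∪ {truck_at(t1,hub)}
          = {pkg_at(p3,hub), truck_at(t1,hub)}

== RESULT ==
["pkg_at(p3,hub)", "truck_at(t1,hub)"]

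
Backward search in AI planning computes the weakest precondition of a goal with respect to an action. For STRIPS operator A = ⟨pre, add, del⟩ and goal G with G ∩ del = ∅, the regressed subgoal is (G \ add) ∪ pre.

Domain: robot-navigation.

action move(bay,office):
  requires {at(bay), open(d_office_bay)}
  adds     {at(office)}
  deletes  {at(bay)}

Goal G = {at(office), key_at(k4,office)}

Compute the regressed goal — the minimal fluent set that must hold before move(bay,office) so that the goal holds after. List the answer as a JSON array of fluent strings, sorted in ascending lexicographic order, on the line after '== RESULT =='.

Regress:
  G ∩ del = {}  (empty — regression defined)
  G \ add = {at(office), key_at(k4,office)} \ {at(office)} = {key_at(k4,office)}
  ∪ pre   = {key_at(k4,office)} ∪ {at(bay), open(d_office_bay)}
          = {at(bay), key_at(k4,office), open(d_office_bay)}

== RESULT ==
["at(bay)", "key_at(k4,office)", "open(d_office_bay)"]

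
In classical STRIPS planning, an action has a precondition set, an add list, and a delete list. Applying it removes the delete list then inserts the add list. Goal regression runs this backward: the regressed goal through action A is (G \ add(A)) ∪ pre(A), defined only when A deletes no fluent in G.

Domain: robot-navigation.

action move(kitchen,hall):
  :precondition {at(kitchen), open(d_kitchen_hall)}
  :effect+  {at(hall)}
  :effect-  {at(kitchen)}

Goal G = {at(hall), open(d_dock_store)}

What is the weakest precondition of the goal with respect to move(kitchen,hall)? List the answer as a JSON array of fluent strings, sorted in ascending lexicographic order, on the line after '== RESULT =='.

Compute (G \ add) ∪ pre:
  G ∩ del = {}  (empty — regression defined)
  G \ add = {at(hall), open(d_dock_store)} \ {at(hall)} = {open(d_dock_store)}
  ∪ pre   = {open(d_dock_store)} ∪ {at(kitchen), open(d_kitchen_hall)}
          = {at(kitchen), open(d_dock_store), open(d_kitchen_hall)}

== RESULT ==
["at(kitchen)", "open(d_dock_store)", "open(d_kitchen_hall)"]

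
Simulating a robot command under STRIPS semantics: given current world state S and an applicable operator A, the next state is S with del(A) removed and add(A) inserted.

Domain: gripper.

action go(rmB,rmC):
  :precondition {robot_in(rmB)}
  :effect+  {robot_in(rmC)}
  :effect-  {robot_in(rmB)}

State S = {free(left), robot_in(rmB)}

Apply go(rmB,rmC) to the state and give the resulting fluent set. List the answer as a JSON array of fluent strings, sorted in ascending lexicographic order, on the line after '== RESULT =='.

Compute (S \ del) ∪ add:
  pre ⊆ S: {robot_in(rmB)} ⊆ S  — applicable
  S \ del = {free(left)}
  ∪ add   = {free(left), robot_in(rmC)}

== RESULT ==
["free(left)", "robot_in(rmC)"]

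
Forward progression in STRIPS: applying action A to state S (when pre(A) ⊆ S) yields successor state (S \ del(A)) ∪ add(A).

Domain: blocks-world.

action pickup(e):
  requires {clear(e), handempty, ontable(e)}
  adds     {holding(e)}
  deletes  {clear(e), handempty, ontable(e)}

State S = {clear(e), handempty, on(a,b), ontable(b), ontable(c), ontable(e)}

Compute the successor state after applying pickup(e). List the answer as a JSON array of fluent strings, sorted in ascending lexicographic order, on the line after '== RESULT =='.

Compute (S \ del) ∪ add:
  pre ⊆ S: {clear(e), handempty, ontable(e)} ⊆ S  — applicable
  S \ del = {on(a,b), ontable(b), ontable(c)}
  ∪ add   = {holding(e), on(a,b), ontable(b), ontable(c)}

== RESULT ==
["holding(e)", "on(a,b)", "ontable(b)", "ontable(c)"]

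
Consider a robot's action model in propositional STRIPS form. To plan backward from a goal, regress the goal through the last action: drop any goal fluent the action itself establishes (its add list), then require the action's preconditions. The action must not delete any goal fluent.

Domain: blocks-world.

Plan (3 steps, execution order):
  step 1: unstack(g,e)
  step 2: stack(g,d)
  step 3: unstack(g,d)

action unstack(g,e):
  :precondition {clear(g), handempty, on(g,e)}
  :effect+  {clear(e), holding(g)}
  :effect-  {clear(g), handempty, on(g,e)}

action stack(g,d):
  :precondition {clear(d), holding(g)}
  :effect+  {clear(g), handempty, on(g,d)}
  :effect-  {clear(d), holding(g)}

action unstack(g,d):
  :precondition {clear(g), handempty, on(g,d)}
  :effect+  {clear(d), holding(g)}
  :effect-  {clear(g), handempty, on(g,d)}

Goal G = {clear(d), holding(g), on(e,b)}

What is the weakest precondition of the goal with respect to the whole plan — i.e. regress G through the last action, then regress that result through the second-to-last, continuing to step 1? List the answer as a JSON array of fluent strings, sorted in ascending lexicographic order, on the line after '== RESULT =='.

Regress step by step:
  through step 3 (unstack(g,d)): drop {clear(d), holding(g)}, keep {on(e,b)}, require {clear(g), handempty, on(g,d)}
    → {clear(g), handempty, on(e,b), on(g,d)}
  through step 2 (stack(g,d)): drop {clear(g), handempty, on(g,d)}, keep {on(e,b)}, require {clear(d), holding(g)}
    → {clear(d), holding(g), on(e,b)}
  through step 1 (unstack(g,e)): drop {holding(g)}, keep {clear(d), on(e,b)}, require {clear(g), handempty, on(g,e)}
    → {clear(d), clear(g), handempty, on(e,b), on(g,e)}

== RESULT ==
["clear(d)", "clear(g)", "handempty", "on(e,b)", "on(g,e)"]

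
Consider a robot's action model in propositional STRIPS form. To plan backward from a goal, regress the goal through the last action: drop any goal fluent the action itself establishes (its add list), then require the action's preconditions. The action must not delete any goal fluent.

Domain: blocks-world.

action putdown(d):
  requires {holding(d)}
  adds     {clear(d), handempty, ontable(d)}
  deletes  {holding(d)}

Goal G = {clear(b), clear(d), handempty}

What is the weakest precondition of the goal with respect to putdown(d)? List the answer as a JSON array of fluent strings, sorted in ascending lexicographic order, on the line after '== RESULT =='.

Regress:
  G ∩ del = {}  (empty — regression defined)
  G \ add = {clear(b), clear(d), handempty} \ {clear(d), handempty, ontable(d)} = {clear(b)}
  ∪ pre   = {clear(b)} ∪ {holding(d)}
          = {clear(b), holding(d)}

== RESULT ==
["clear(b)", "holding(d)"]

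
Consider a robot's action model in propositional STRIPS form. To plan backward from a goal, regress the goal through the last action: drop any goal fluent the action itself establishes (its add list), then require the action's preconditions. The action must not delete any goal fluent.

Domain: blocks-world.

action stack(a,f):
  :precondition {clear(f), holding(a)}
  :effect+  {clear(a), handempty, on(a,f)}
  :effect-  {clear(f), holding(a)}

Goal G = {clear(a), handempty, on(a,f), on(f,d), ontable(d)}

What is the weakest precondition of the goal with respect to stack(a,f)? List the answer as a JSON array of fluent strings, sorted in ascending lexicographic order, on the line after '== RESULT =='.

Compute (G \ add) ∪ pre:
  G ∩ del = {}  (empty — regression defined)
  G \ add = {clear(a), handempty, on(a,f), on(f,d), ontable(d)} \ {clear(a), handempty, on(a,f)} = {on(f,d), ontable(d)}
  ∪ pre   = {on(f,d), ontable(d)} ∪ {clear(f), holding(a)}
          = {clear(f), holding(a), on(f,d), ontable(d)}

== RESULT ==
["clear(f)", "holding(a)", "on(f,d)", "ontable(d)"]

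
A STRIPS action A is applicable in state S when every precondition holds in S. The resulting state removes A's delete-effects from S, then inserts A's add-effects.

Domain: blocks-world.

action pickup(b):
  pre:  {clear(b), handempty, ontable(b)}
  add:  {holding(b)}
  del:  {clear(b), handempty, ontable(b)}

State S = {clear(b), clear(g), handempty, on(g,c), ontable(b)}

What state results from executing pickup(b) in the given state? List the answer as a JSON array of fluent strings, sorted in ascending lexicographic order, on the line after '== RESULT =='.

Compute (S \ del) ∪ add:
  pre ⊆ S: {clear(b), handempty, ontable(b)} ⊆ S  — applicable
  S \ del = {clear(g), on(g,c)}
  ∪ add   = {clear(g), holding(b), on(g,c)}

== RESULT ==
["clear(g)", "holding(b)", "on(g,c)"]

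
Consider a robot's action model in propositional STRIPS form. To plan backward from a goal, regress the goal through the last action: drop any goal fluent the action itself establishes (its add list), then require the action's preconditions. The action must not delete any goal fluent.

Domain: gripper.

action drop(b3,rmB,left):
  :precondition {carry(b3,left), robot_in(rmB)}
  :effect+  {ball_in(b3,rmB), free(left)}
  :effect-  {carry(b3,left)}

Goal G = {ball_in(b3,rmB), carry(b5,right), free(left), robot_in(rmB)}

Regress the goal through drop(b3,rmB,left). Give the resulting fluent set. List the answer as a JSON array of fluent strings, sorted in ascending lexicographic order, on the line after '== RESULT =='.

Compute (G \ add) ∪ pre:
  G ∩ del = {}  (empty — regression defined)
  G \ add = {ball_in(b3,rmB), carry(b5,right), free(left), robot_in(rmB)} \ {ball_in(b3,rmB), free(left)} = {carry(b5,right), robot_in(rmB)}
  ∪ pre   = {carry(b5,right), robot_in(rmB)} ∪ {carry(b3,left), robot_in(rmB)}
          = {carry(b3,left), carry(b5,right), robot_in(rmB)}

== RESULT ==
["carry(b3,left)", "carry(b5,right)", "robot_in(rmB)"]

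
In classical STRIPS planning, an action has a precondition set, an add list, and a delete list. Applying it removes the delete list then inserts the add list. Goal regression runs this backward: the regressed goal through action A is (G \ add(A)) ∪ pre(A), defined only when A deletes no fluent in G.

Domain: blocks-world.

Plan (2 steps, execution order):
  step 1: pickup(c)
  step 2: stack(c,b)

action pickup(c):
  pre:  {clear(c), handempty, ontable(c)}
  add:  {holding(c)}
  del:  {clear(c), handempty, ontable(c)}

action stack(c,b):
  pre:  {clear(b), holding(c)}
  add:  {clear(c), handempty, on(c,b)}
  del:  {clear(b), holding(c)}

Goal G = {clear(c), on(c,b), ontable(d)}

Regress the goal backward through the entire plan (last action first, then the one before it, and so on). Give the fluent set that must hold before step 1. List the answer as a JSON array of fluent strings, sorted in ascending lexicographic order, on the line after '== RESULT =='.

Work backward from the goal:
  through step 2 (stack(c,b)): drop {clear(c), on(c,b)}, keep {ontable(d)}, require {clear(b), holding(c)}
    → {clear(b), holding(c), ontable(d)}
  through step 1 (pickup(c)): drop {holding(c)}, keep {clear(b), ontable(d)}, require {clear(c), handempty, ontable(c)}
    → {clear(b), clear(c), handempty, ontable(c), ontable(d)}

== RESULT ==
["clear(b)", "clear(c)", "handempty", "ontable(c)", "ontable(d)"]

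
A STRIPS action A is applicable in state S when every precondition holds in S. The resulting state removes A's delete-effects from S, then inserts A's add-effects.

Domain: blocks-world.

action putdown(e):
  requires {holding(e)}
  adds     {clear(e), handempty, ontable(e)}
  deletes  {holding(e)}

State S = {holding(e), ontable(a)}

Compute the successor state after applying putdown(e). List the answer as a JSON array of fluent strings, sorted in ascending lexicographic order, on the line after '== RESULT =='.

Progress:
  pre ⊆ S: {holding(e)} ⊆ S  — applicable
  S \ del = {ontable(a)}
  ∪ add   = {clear(e), handempty, ontable(a), ontable(e)}

== RESULT ==
["clear(e)", "handempty", "ontable(a)", "ontable(e)"]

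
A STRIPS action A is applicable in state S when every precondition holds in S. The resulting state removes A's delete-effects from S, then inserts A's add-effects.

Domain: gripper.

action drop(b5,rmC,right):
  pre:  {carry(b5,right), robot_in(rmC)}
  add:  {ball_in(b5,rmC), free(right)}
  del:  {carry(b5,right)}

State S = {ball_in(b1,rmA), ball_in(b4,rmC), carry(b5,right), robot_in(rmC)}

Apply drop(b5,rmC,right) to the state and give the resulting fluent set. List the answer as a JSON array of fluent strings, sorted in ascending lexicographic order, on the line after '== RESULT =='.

Progress:
  pre ⊆ S: {carry(b5,right), robot_in(rmC)} ⊆ S  — applicable
  S \ del = {ball_in(b1,rmA), ball_in(b4,rmC), robot_in(rmC)}
  ∪ add   = {ball_in(b1,rmA), ball_in(b4,rmC), ball_in(b5,rmC), free(right), robot_in(rmC)}

== RESULT ==
["ball_in(b1,rmA)", "ball_in(b4,rmC)", "ball_in(b5,rmC)", "free(right)", "robot_in(rmC)"]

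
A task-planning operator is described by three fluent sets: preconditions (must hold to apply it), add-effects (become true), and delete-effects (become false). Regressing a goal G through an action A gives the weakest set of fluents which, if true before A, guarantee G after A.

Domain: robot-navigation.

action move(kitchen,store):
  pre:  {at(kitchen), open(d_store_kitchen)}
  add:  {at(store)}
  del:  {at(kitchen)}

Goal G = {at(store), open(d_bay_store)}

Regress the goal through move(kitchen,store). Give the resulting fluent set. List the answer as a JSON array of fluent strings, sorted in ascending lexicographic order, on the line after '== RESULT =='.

Regress:
  G ∩ del = {}  (empty — regression defined)
  G \ add = {at(store), open(d_bay_store)} \ {at(store)} = {open(d_bay_store)}
  ∪ pre   = {open(d_bay_store)} ∪ {at(kitchen), open(d_store_kitchen)}
          = {at(kitchen), open(d_bay_store), open(d_store_kitchen)}

== RESULT ==
["at(kitchen)", "open(d_bay_store)", "open(d_store_kitchen)"]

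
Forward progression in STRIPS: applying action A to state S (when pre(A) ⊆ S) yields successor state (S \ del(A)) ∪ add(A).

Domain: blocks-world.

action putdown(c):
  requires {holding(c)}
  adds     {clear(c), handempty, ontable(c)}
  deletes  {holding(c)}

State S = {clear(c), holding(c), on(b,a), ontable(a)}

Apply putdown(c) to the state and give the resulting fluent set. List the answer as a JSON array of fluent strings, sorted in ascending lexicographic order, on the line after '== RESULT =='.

Compute (S \ del) ∪ add:
  pre ⊆ S: {holding(c)} ⊆ S  — applicable
  S \ del = {clear(c), on(b,a), ontable(a)}
  ∪ add   = {clear(c), handempty, on(b,a), ontable(a), ontable(c)}

== RESULT ==
["clear(c)", "handempty", "on(b,a)", "ontable(a)", "ontable(c)"]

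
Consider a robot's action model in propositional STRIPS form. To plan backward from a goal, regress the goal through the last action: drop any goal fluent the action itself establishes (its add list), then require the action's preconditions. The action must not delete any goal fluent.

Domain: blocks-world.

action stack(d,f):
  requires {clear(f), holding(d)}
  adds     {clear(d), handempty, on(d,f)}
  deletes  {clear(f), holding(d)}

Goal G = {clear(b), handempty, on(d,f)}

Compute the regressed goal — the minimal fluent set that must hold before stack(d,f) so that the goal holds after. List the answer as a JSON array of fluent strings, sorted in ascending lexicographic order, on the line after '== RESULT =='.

Regress:
  G ∩ del = {}  (empty — regression defined)
  G \ add = {clear(b), handempty, on(d,f)} \ {clear(d), handempty, on(d,f)} = {clear(b)}
  ∪ pre   = {clear(b)} ∪ {clear(f), holding(d)}
          = {clear(b), clear(f), holding(d)}

== RESULT ==
["clear(b)", "clear(f)", "holding(d)"]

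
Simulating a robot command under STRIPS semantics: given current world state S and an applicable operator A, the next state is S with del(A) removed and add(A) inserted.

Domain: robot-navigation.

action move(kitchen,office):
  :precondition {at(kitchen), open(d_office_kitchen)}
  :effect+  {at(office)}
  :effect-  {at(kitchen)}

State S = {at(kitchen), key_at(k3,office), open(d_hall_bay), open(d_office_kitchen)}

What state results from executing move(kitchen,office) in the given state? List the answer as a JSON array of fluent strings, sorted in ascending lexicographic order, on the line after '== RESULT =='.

Compute (S \ del) ∪ add:
  pre ⊆ S: {at(kitchen), open(d_office_kitchen)} ⊆ S  — applicable
  S \ del = {key_at(k3,office), open(d_hall_bay), open(d_office_kitchen)}
  ∪ add   = {at(office), key_at(k3,office), open(d_hall_bay), open(d_office_kitchen)}

== RESULT ==
["at(office)", "key_at(k3,office)", "open(d_hall_bay)", "open(d_office_kitchen)"]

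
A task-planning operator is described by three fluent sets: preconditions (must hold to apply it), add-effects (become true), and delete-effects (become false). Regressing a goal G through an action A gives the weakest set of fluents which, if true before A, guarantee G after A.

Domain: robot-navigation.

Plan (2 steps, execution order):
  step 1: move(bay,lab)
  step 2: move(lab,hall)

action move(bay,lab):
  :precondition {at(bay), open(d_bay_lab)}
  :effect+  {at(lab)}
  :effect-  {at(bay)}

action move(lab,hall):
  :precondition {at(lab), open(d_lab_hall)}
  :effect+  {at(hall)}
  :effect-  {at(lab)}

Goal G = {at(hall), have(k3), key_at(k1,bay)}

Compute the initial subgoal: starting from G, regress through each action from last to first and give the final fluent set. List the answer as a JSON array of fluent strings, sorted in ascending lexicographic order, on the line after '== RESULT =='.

Regress step by step:
  through step 2 (move(lab,hall)): drop {at(hall)}, keep {have(k3), key_at(k1,bay)}, require {at(lab), open(d_lab_hall)}
    → {at(lab), have(k3), key_at(k1,bay), open(d_lab_hall)}
  through step 1 (move(bay,lab)): drop {at(lab)}, keep {have(k3), key_at(k1,bay), open(d_lab_hall)}, require {at(bay), open(d_bay_lab)}
    → {at(bay), have(k3), key_at(k1,bay), open(d_bay_lab), open(d_lab_hall)}

== RESULT ==
["at(bay)", "have(k3)", "key_at(k1,bay)", "open(d_bay_lab)", "open(d_lab_hall)"]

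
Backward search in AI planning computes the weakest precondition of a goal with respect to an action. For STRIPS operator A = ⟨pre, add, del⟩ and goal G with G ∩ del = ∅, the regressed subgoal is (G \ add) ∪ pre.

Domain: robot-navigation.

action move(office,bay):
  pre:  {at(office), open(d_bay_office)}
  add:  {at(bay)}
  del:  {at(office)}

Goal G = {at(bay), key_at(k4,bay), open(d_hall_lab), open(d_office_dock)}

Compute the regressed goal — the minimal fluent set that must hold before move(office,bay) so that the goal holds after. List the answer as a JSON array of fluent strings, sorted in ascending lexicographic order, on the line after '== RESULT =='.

Compute (G \ add) ∪ pre:
  G ∩ del = {}  (empty — regression defined)
  G \ add = {at(bay), key_at(k4,bay), open(d_hall_lab), open(d_office_dock)} \ {at(bay)} = {key_at(k4,bay), open(d_hall_lab), open(d_office_dock)}
  ∪ pre   = {key_at(k4,bay), open(d_hall_lab), open(d_office_dock)} ∪ {at(office), open(d_bay_office)}
          = {at(office), key_at(k4,bay), open(d_bay_office), open(d_hall_lab), open(d_office_dock)}

== RESULT ==
["at(office)", "key_at(k4,bay)", "open(d_bay_office)", "open(d_hall_lab)", "open(d_office_dock)"]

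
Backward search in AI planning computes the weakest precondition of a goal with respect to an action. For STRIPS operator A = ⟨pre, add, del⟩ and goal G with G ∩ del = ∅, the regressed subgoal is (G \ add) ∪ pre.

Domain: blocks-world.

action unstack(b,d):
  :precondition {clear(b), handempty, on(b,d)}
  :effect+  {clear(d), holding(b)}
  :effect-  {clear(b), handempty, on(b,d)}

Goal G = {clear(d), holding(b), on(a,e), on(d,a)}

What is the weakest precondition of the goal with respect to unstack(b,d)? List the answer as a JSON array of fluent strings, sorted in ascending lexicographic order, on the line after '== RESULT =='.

Regress:
  G ∩ del = {}  (empty — regression defined)
  G \ add = {clear(d), holding(b), on(a,e), on(d,a)} \ {clear(d), holding(b)} = {on(a,e), on(d,a)}
  ∪ pre   = {on(a,e), on(d,a)} ∪ {clear(b), handempty, on(b,d)}
          = {clear(b), handempty, on(a,e), on(b,d), on(d,a)}

== RESULT ==
["clear(b)", "handempty", "on(a,e)", "on(b,d)", "on(d,a)"]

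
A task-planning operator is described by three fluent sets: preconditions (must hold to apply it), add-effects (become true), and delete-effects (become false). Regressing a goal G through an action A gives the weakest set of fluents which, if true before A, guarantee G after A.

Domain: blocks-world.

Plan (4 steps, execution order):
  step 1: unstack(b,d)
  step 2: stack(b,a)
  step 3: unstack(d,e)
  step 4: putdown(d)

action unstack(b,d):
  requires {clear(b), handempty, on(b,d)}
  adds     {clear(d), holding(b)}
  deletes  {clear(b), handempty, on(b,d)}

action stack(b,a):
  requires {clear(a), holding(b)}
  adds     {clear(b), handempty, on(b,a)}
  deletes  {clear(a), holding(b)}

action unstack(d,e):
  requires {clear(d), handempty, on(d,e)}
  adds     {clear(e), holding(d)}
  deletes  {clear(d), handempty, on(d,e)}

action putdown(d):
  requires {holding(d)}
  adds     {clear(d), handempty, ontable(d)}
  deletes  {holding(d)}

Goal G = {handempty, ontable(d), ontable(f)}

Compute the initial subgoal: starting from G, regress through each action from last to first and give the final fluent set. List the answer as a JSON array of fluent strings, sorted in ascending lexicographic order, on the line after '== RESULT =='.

Regress step by step:
  through step 4 (putdown(d)): drop {handempty, ontable(d)}, keep {ontable(f)}, require {holding(d)}
    → {holding(d), ontable(f)}
  through step 3 (unstack(d,e)): drop {holding(d)}, keep {ontable(f)}, require {clear(d), handempty, on(d,e)}
    → {clear(d), handempty, on(d,e), ontable(f)}
  through step 2 (stack(b,a)): drop {handempty}, keep {clear(d), on(d,e), ontable(f)}, require {clear(a), holding(b)}
    → {clear(a), clear(d), holding(b), on(d,e), ontable(f)}
  through step 1 (unstack(b,d)): drop {clear(d), holding(b)}, keep {clear(a), on(d,e), ontable(f)}, require {clear(b), handempty, on(b,d)}
    → {clear(a), clear(b), handempty, on(b,d), on(d,e), ontable(f)}

== RESULT ==
["clear(a)", "clear(b)", "handempty", "on(b,d)", "on(d,e)", "ontable(f)"]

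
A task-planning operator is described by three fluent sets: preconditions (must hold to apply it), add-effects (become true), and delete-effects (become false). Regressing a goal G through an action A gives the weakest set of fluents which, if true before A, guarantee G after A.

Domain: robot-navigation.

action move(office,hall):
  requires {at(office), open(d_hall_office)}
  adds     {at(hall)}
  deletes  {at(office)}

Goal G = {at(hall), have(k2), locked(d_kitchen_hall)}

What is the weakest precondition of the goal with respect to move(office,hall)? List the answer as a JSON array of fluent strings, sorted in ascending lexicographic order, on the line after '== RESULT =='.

Regress:
  G ∩ del = {}  (empty — regression defined)
  G \ add = {at(hall), have(k2), locked(d_kitchen_hall)} \ {at(hall)} = {have(k2), locked(d_kitchen_hall)}
  ∪ pre   = {have(k2), locked(d_kitchen_hall)} ∪ {at(office), open(d_hall_office)}
          = {at(office), have(k2), locked(d_kitchen_hall), open(d_hall_office)}

== RESULT ==
["at(office)", "have(k2)", "locked(d_kitchen_hall)", "open(d_hall_office)"]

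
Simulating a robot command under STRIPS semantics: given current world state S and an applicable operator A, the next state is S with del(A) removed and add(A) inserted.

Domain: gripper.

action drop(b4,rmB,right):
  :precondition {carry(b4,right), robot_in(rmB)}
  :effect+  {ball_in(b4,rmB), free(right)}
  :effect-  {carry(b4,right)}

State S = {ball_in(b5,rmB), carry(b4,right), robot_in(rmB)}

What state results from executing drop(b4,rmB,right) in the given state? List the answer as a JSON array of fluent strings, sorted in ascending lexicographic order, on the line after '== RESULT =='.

Progress:
  pre ⊆ S: {carry(b4,right), robot_in(rmB)} ⊆ S  — applicable
  S \ del = {ball_in(b5,rmB), robot_in(rmB)}
  ∪ add   = {ball_in(b4,rmB), ball_in(b5,rmB), free(right), robot_in(rmB)}

== RESULT ==
["ball_in(b4,rmB)", "ball_in(b5,rmB)", "free(right)", "robot_in(rmB)"]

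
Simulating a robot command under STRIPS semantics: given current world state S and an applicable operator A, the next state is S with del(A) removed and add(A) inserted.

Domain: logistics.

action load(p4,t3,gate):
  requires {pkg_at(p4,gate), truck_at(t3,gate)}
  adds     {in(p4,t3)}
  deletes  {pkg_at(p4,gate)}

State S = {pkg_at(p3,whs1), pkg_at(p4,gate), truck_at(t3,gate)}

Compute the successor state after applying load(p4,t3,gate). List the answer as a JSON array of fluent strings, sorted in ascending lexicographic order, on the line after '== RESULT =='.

Progress:
  pre ⊆ S: {pkg_at(p4,gate), truck_at(t3,gate)} ⊆ S  — applicable
  S \ del = {pkg_at(p3,whs1), truck_at(t3,gate)}
  ∪ add   = {in(p4,t3), pkg_at(p3,whs1), truck_at(t3,gate)}

== RESULT ==
["in(p4,t3)", "pkg_at(p3,whs1)", "truck_at(t3,gate)"]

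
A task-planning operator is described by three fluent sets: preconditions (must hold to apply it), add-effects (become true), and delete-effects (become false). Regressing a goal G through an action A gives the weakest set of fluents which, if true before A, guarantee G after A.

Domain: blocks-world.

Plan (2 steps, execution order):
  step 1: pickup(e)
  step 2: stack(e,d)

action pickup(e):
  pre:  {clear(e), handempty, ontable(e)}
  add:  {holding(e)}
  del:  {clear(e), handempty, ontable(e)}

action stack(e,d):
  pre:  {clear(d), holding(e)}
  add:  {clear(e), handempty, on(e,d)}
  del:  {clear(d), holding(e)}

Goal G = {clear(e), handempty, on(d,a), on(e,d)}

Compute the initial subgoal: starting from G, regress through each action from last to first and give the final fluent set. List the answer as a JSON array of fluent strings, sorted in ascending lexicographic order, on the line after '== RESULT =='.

Regress step by step:
  through step 2 (stack(e,d)): drop {clear(e), handempty, on(e,d)}, keep {on(d,a)}, require {clear(d), holding(e)}
    → {clear(d), holding(e), on(d,a)}
  through step 1 (pickup(e)): drop {holding(e)}, keep {clear(d), on(d,a)}, require {clear(e), handempty, ontable(e)}
    → {clear(d), clear(e), handempty, on(d,a), ontable(e)}

== RESULT ==
["clear(d)", "clear(e)", "handempty", "on(d,a)", "ontable(e)"]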